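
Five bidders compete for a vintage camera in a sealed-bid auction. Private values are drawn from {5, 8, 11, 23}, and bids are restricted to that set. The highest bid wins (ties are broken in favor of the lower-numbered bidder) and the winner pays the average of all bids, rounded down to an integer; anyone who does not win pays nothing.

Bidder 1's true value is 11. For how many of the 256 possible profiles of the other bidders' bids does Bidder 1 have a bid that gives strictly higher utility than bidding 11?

Others bid (5, 5, 5, 5): truth gives 5; bid 5 gives 6 > 5. Violating.
Others bid (5, 5, 8, 8): truth gives 4; bid 8 gives 5 > 4. Violating.
Others bid (5, 8, 5, 8): truth gives 4; bid 8 gives 5 > 4. Violating.
Others bid (5, 8, 8, 5): truth gives 4; bid 8 gives 5 > 4. Violating.
Others bid (5, 5, 5, 8): truth gives 5; no alternative beats it.
Others bid (5, 5, 5, 11): truth gives 4; no alternative beats it.
(Checking all 256 profiles: 11 have a profitable deviation, 245 do not.)

11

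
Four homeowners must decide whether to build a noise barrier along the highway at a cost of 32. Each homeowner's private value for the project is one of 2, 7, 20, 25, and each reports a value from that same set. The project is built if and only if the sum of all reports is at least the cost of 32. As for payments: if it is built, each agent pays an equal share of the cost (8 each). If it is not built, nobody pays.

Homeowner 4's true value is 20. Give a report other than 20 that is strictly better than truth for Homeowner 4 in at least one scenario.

Suppose Homeowner 1 reports 2, Homeowner 2 reports 2 and Homeowner 3 reports 7.
Report 20: project not built, utility 0.
Report 25: project built, pays 8, utility 20 - 8 = 12.
So reporting 25 beats truth here (12 > 0).

25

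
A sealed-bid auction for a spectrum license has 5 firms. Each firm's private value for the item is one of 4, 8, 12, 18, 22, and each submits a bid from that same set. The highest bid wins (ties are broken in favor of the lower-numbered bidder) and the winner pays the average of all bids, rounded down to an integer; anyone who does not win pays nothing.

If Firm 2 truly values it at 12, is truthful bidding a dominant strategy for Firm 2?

Consider the case where Firm 1 bids 4, Firm 3 bids 4, Firm 4 bids 4 and Firm 5 bids 4.
Truthful bid 12: wins, pays 5, utility 12 - 5 = 7.
Bid 8 instead: wins, pays 4, utility 12 - 4 = 8.
Since 8 > 7, bidding 8 is strictly better here, so truthful bidding is not dominant.

No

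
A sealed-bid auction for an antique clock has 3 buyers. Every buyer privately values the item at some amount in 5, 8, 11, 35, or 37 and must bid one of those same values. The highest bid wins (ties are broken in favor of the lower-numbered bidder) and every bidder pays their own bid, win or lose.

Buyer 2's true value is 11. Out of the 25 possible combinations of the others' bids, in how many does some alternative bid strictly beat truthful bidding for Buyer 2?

21

Others bid (5, 5): truth gives 0; bid 8 gives 3 > 0. Violating.
Others bid (5, 8): truth gives 0; bid 8 gives 3 > 0. Violating.
Others bid (5, 35): truth gives -11; bid 5 gives -5 > -11. Violating.
Others bid (5, 37): truth gives -11; bid 5 gives -5 > -11. Violating.
Others bid (5, 11): truth gives 0; no alternative beats it.
Others bid (8, 5): truth gives 0; no alternative beats it.
(Checking all 25 profiles: 21 have a profitable deviation, 4 do not.)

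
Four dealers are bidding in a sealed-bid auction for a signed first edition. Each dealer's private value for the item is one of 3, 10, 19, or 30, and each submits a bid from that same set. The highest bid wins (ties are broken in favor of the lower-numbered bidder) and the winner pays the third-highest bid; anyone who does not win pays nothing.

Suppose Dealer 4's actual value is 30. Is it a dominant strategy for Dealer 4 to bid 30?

Check each profile of the others' bids and compare truth against every alternative bid.
Others bid (3, 3, 19): truth gives 27, best alternative gives 0.
Others bid (3, 19, 3): truth gives 27, best alternative gives 0.
Others bid (19, 3, 3): truth gives 27, best alternative gives 0.
Others bid (3, 10, 19): truth gives 20, best alternative gives 0.
Others bid (3, 19, 10): truth gives 20, best alternative gives 0.
Others bid (10, 3, 19): truth gives 20, best alternative gives 0.
(Remaining 58 profiles checked similarly; truth is weakly best in each.)
In every case the truthful bid is at least as good as any alternative, so it is a dominant strategy.

Yes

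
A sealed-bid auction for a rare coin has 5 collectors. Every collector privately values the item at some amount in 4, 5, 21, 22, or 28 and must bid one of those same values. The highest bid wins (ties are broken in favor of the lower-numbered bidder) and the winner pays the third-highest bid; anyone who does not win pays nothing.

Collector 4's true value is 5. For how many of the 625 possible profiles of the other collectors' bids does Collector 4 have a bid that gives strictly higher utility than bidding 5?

Others bid (4, 4, 4, 21): truth gives 0; bid 21 gives 1 > 0. Violating.
Others bid (4, 4, 4, 22): truth gives 0; bid 22 gives 1 > 0. Violating.
Others bid (4, 4, 4, 28): truth gives 0; bid 28 gives 1 > 0. Violating.
Others bid (4, 4, 5, 4): truth gives 0; bid 21 gives 1 > 0. Violating.
Others bid (4, 4, 4, 4): truth gives 1; no alternative beats it.
Others bid (4, 4, 4, 5): truth gives 1; no alternative beats it.
(Checking all 625 profiles: 12 have a profitable deviation, 613 do not.)

12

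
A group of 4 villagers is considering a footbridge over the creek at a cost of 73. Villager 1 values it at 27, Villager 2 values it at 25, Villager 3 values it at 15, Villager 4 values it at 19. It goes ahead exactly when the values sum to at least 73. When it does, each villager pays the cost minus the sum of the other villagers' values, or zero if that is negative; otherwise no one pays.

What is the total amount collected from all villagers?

Total value 86 ≥ cost 73, so it is built.
Villager 1: others sum to 59; max(0, 73 - 59) = 14.
Villager 2: others sum to 61; max(0, 73 - 61) = 12.
Villager 3: others sum to 71; max(0, 73 - 71) = 2.
Villager 4: others sum to 67; max(0, 73 - 67) = 6.
Total collected = 14 + 12 + 2 + 6 = 34.

34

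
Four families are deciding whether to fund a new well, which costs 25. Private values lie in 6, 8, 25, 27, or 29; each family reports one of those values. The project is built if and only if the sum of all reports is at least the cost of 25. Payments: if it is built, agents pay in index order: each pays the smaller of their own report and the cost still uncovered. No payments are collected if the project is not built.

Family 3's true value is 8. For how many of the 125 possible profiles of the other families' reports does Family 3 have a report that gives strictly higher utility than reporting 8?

19

Others report (6, 6, 8): truth gives 0; report 6 gives 2 > 0. Violating.
Others report (6, 6, 25): truth gives 0; report 6 gives 2 > 0. Violating.
Others report (6, 6, 27): truth gives 0; report 6 gives 2 > 0. Violating.
Others report (6, 6, 29): truth gives 0; report 6 gives 2 > 0. Violating.
Others report (6, 6, 6): truth gives 0; no alternative beats it.
Others report (6, 25, 6): truth gives 8; no alternative beats it.
(Checking all 125 profiles: 19 have a profitable deviation, 106 do not.)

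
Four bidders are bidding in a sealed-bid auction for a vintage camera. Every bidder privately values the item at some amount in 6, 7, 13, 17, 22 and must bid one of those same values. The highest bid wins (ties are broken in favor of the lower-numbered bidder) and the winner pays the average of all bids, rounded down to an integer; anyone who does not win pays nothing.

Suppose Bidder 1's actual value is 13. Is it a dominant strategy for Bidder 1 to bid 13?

No

Consider the case where Bidder 2 bids 6, Bidder 3 bids 6 and Bidder 4 bids 6.
Truthful bid 13: wins, pays 7, utility 13 - 7 = 6.
Bid 6 instead: wins, pays 6, utility 13 - 6 = 7.
Since 7 > 6, bidding 6 is strictly better here, so truthful bidding is not dominant.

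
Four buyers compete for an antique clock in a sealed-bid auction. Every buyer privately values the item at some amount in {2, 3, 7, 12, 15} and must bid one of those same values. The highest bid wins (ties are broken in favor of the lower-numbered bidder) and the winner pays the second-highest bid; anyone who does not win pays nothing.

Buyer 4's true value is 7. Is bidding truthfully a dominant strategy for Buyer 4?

Yes

Check each profile of the others' bids and compare truth against every alternative bid.
Others bid (2, 2, 2): truth gives 5, best alternative gives 5.
Others bid (2, 2, 3): truth gives 4, best alternative gives 4.
Others bid (2, 3, 2): truth gives 4, best alternative gives 4.
Others bid (2, 3, 3): truth gives 4, best alternative gives 4.
Others bid (3, 2, 2): truth gives 4, best alternative gives 4.
Others bid (3, 2, 3): truth gives 4, best alternative gives 4.
(Remaining 119 profiles checked similarly; truth is weakly best in each.)
In every case the truthful bid is at least as good as any alternative, so it is a dominant strategy.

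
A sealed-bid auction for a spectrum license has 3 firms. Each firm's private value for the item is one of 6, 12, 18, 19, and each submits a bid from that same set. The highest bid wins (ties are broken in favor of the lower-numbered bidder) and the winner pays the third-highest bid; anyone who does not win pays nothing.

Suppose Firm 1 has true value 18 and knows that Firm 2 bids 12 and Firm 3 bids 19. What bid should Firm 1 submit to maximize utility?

19

Bid 6: loses, pays 0, utility 0.
Bid 12: loses, pays 0, utility 0.
Bid 18: loses, pays 0, utility 0.
Bid 19: wins, pays 12, utility 18 - 12 = 6.
The best choice is 19 with utility 6.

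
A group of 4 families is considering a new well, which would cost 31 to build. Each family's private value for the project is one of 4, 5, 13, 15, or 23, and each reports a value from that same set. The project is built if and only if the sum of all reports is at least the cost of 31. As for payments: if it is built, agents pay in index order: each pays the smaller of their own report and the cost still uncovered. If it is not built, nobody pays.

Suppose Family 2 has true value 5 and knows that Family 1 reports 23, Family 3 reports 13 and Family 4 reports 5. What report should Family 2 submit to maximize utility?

4

Report 4: project built, pays 4, utility 5 - 4 = 1.
Report 5: project built, pays 5, utility 5 - 5 = 0.
Report 13: project built, pays 8, utility 5 - 8 = -3.
Report 15: project built, pays 8, utility 5 - 8 = -3.
Report 23: project built, pays 8, utility 5 - 8 = -3.
The best choice is 4 with utility 1.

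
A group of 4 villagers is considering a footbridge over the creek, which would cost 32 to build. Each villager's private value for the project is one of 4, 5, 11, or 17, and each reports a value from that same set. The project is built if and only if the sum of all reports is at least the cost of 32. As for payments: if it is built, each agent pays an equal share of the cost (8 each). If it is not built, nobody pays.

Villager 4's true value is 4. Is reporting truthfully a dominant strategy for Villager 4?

Check each profile of the others' reports and compare truth against every alternative report.
Others report (5, 5, 17): truth gives 0, best alternative gives -4.
Others report (5, 11, 11): truth gives 0, best alternative gives -4.
Others report (5, 17, 5): truth gives 0, best alternative gives -4.
Others report (11, 5, 11): truth gives 0, best alternative gives -4.
Others report (11, 11, 5): truth gives 0, best alternative gives -4.
Others report (17, 5, 5): truth gives 0, best alternative gives -4.
(Remaining 58 profiles checked similarly; truth is weakly best in each.)
In every case the truthful report is at least as good as any alternative, so it is a dominant strategy.

Yes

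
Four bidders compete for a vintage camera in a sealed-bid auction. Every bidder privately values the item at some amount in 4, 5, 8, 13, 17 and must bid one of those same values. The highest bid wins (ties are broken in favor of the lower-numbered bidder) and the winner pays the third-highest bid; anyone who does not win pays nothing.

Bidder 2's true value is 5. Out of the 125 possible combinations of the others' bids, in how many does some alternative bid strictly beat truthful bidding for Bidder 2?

9

Others bid (4, 4, 8): truth gives 0; bid 8 gives 1 > 0. Violating.
Others bid (4, 4, 13): truth gives 0; bid 13 gives 1 > 0. Violating.
Others bid (4, 4, 17): truth gives 0; bid 17 gives 1 > 0. Violating.
Others bid (4, 8, 4): truth gives 0; bid 8 gives 1 > 0. Violating.
Others bid (4, 4, 4): truth gives 1; no alternative beats it.
Others bid (4, 4, 5): truth gives 1; no alternative beats it.
(Checking all 125 profiles: 9 have a profitable deviation, 116 do not.)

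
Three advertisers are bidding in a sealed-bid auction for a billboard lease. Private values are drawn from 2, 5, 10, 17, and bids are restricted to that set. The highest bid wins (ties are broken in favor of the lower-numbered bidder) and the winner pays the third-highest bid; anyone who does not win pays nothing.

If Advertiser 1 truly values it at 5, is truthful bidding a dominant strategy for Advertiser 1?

Consider the case where Advertiser 2 bids 2 and Advertiser 3 bids 10.
Truthful bid 5: loses, pays 0, utility 0.
Bid 10 instead: wins, pays 2, utility 5 - 2 = 3.
Since 3 > 0, bidding 10 is strictly better here, so truthful bidding is not dominant.

No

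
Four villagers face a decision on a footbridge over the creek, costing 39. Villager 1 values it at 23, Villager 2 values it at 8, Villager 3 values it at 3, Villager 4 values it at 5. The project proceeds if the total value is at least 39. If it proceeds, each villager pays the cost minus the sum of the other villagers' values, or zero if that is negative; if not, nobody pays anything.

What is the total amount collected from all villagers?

Total value 39 ≥ cost 39, so it is built.
Villager 1: others sum to 16; max(0, 39 - 16) = 23.
Villager 2: others sum to 31; max(0, 39 - 31) = 8.
Villager 3: others sum to 36; max(0, 39 - 36) = 3.
Villager 4: others sum to 34; max(0, 39 - 34) = 5.
Total collected = 23 + 8 + 3 + 5 = 39.

39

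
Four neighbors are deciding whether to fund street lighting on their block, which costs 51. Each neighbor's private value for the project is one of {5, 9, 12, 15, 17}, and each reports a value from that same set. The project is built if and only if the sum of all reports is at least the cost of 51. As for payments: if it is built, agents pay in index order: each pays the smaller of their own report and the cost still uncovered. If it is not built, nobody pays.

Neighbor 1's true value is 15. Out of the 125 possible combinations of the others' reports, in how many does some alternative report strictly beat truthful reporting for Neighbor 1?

41

Others report (5, 17, 17): truth gives 0; report 12 gives 3 > 0. Violating.
Others report (9, 15, 15): truth gives 0; report 12 gives 3 > 0. Violating.
Others report (9, 15, 17): truth gives 0; report 12 gives 3 > 0. Violating.
Others report (9, 17, 15): truth gives 0; report 12 gives 3 > 0. Violating.
Others report (5, 5, 5): truth gives 0; no alternative beats it.
Others report (5, 5, 9): truth gives 0; no alternative beats it.
(Checking all 125 profiles: 41 have a profitable deviation, 84 do not.)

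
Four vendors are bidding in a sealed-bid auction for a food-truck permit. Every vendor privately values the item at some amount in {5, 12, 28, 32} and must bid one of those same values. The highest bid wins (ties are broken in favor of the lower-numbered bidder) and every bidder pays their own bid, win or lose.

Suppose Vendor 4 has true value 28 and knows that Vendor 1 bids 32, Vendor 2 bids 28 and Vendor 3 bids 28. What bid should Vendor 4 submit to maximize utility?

Bid 5: loses but pays 5, utility -5.
Bid 12: loses but pays 12, utility -12.
Bid 28: loses but pays 28, utility -28.
Bid 32: loses but pays 32, utility -32.
The best choice is 5 with utility -5.

5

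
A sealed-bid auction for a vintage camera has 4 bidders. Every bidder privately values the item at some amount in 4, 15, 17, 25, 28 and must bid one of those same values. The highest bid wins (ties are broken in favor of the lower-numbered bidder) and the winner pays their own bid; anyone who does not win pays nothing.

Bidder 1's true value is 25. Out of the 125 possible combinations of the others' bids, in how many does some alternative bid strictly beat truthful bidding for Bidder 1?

27

Others bid (4, 4, 4): truth gives 0; bid 4 gives 21 > 0. Violating.
Others bid (4, 4, 15): truth gives 0; bid 15 gives 10 > 0. Violating.
Others bid (4, 4, 17): truth gives 0; bid 17 gives 8 > 0. Violating.
Others bid (4, 15, 4): truth gives 0; bid 15 gives 10 > 0. Violating.
Others bid (4, 4, 25): truth gives 0; no alternative beats it.
Others bid (4, 4, 28): truth gives 0; no alternative beats it.
(Checking all 125 profiles: 27 have a profitable deviation, 98 do not.)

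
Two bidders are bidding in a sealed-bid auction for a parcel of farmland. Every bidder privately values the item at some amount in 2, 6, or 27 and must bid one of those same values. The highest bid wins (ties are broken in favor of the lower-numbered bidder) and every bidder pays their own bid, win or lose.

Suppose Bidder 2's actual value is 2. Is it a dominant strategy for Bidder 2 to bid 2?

Yes

Check each profile of the others' bids and compare truth against every alternative bid.
Others bid (6): truth gives -2, best alternative gives -6.
Others bid (27): truth gives -2, best alternative gives -6.
Others bid (2): truth gives -2, best alternative gives -4.
In every case the truthful bid is at least as good as any alternative, so it is a dominant strategy.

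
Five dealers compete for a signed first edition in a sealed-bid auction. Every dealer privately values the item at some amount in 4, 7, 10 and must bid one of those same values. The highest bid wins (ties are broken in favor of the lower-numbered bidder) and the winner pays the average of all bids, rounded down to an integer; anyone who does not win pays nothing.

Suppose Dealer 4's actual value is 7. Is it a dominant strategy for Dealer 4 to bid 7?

No

Consider the case where Dealer 1 bids 4, Dealer 2 bids 4, Dealer 3 bids 4 and Dealer 5 bids 10.
Truthful bid 7: loses, pays 0, utility 0.
Bid 10 instead: wins, pays 6, utility 7 - 6 = 1.
Since 1 > 0, bidding 10 is strictly better here, so truthful bidding is not dominant.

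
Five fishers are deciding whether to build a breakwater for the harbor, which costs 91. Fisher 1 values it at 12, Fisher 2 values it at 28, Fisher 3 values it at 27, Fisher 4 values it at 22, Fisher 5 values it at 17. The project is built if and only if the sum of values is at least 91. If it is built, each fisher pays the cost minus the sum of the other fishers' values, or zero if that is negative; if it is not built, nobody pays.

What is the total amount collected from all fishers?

34

Total value 106 ≥ cost 91, so it is built.
Fisher 1: others sum to 94; max(0, 91 - 94) = 0.
Fisher 2: others sum to 78; max(0, 91 - 78) = 13.
Fisher 3: others sum to 79; max(0, 91 - 79) = 12.
Fisher 4: others sum to 84; max(0, 91 - 84) = 7.
Fisher 5: others sum to 89; max(0, 91 - 89) = 2.
Total collected = 0 + 13 + 12 + 7 + 2 = 34.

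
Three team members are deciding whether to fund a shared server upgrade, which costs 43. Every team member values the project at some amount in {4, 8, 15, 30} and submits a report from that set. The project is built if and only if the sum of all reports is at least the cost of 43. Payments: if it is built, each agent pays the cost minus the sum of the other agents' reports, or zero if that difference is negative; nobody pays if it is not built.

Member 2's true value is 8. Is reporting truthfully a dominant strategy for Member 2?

Yes

Check each profile of the others' reports and compare truth against every alternative report.
Others report (15, 30): truth gives 8, best alternative gives 8.
Others report (30, 15): truth gives 8, best alternative gives 8.
Others report (30, 30): truth gives 8, best alternative gives 8.
Others report (8, 30): truth gives 3, best alternative gives 3.
Others report (30, 8): truth gives 3, best alternative gives 3.
Others report (4, 4): truth gives 0, best alternative gives 0.
(Remaining 10 profiles checked similarly; truth is weakly best in each.)
In every case the truthful report is at least as good as any alternative, so it is a dominant strategy.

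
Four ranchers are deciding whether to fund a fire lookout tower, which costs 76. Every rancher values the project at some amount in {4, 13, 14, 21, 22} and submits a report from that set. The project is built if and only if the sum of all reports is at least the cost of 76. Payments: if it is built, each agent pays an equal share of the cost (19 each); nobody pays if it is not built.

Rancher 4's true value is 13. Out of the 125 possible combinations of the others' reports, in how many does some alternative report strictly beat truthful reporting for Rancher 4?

8

Others report (21, 21, 21): truth gives -6; report 4 gives 0 > -6. Violating.
Others report (21, 21, 22): truth gives -6; report 4 gives 0 > -6. Violating.
Others report (21, 22, 21): truth gives -6; report 4 gives 0 > -6. Violating.
Others report (21, 22, 22): truth gives -6; report 4 gives 0 > -6. Violating.
Others report (4, 4, 4): truth gives 0; no alternative beats it.
Others report (4, 4, 13): truth gives 0; no alternative beats it.
(Checking all 125 profiles: 8 have a profitable deviation, 117 do not.)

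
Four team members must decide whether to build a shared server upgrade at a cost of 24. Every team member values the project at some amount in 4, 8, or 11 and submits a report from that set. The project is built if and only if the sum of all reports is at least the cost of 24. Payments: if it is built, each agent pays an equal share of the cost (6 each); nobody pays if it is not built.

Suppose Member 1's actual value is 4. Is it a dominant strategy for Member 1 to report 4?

Yes

Check each profile of the others' reports and compare truth against every alternative report.
Others report (4, 4, 8): truth gives 0, best alternative gives -2.
Others report (4, 4, 11): truth gives 0, best alternative gives -2.
Others report (4, 8, 4): truth gives 0, best alternative gives -2.
Others report (4, 11, 4): truth gives 0, best alternative gives -2.
Others report (8, 4, 4): truth gives 0, best alternative gives -2.
Others report (11, 4, 4): truth gives 0, best alternative gives -2.
(Remaining 21 profiles checked similarly; truth is weakly best in each.)
In every case the truthful report is at least as good as any alternative, so it is a dominant strategy.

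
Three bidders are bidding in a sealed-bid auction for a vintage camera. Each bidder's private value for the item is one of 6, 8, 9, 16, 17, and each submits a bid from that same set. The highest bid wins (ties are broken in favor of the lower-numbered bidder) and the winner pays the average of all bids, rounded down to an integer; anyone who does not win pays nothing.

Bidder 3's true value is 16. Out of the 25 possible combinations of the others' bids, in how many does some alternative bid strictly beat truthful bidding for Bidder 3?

10

Others bid (6, 6): truth gives 7; bid 8 gives 10 > 7. Violating.
Others bid (6, 8): truth gives 6; bid 9 gives 9 > 6. Violating.
Others bid (6, 16): truth gives 0; bid 17 gives 3 > 0. Violating.
Others bid (8, 6): truth gives 6; bid 9 gives 9 > 6. Violating.
Others bid (6, 9): truth gives 6; no alternative beats it.
Others bid (6, 17): truth gives 0; no alternative beats it.
(Checking all 25 profiles: 10 have a profitable deviation, 15 do not.)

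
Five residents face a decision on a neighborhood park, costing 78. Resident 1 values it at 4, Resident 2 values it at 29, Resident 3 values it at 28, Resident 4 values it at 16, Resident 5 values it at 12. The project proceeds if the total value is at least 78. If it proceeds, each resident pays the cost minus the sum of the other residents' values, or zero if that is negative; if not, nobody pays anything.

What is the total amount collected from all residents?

Total value 89 ≥ cost 78, so it is built.
Resident 1: others sum to 85; max(0, 78 - 85) = 0.
Resident 2: others sum to 60; max(0, 78 - 60) = 18.
Resident 3: others sum to 61; max(0, 78 - 61) = 17.
Resident 4: others sum to 73; max(0, 78 - 73) = 5.
Resident 5: others sum to 77; max(0, 78 - 77) = 1.
Total collected = 0 + 18 + 17 + 5 + 1 = 41.

41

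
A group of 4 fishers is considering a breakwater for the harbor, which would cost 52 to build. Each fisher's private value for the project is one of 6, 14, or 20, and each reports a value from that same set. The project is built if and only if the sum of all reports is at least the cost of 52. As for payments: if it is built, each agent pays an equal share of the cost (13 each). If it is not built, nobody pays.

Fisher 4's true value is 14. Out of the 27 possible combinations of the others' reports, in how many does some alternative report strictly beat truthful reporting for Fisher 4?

6

Others report (6, 6, 20): truth gives 0; report 20 gives 1 > 0. Violating.
Others report (6, 14, 14): truth gives 0; report 20 gives 1 > 0. Violating.
Others report (6, 20, 6): truth gives 0; report 20 gives 1 > 0. Violating.
Others report (14, 6, 14): truth gives 0; report 20 gives 1 > 0. Violating.
Others report (6, 6, 6): truth gives 0; no alternative beats it.
Others report (6, 6, 14): truth gives 0; no alternative beats it.
(Checking all 27 profiles: 6 have a profitable deviation, 21 do not.)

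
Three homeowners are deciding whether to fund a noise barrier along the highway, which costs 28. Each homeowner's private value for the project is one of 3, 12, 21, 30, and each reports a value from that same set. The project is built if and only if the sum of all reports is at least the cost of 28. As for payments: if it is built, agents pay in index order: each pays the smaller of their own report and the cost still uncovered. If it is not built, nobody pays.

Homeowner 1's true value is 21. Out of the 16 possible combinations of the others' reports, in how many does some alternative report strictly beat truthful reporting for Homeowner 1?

13

Others report (3, 21): truth gives 0; report 12 gives 9 > 0. Violating.
Others report (3, 30): truth gives 0; report 3 gives 18 > 0. Violating.
Others report (12, 12): truth gives 0; report 12 gives 9 > 0. Violating.
Others report (12, 21): truth gives 0; report 3 gives 18 > 0. Violating.
Others report (3, 3): truth gives 0; no alternative beats it.
Others report (3, 12): truth gives 0; no alternative beats it.
(Checking all 16 profiles: 13 have a profitable deviation, 3 do not.)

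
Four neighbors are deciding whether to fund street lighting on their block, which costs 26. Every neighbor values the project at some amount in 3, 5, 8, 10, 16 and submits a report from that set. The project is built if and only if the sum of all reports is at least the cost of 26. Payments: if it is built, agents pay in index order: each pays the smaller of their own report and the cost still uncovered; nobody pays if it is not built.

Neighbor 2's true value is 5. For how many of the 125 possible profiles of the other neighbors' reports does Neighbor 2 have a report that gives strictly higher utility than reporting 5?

78

Others report (3, 5, 16): truth gives 0; report 3 gives 2 > 0. Violating.
Others report (3, 8, 16): truth gives 0; report 3 gives 2 > 0. Violating.
Others report (3, 10, 10): truth gives 0; report 3 gives 2 > 0. Violating.
Others report (3, 10, 16): truth gives 0; report 3 gives 2 > 0. Violating.
Others report (3, 3, 3): truth gives 0; no alternative beats it.
Others report (3, 3, 5): truth gives 0; no alternative beats it.
(Checking all 125 profiles: 78 have a profitable deviation, 47 do not.)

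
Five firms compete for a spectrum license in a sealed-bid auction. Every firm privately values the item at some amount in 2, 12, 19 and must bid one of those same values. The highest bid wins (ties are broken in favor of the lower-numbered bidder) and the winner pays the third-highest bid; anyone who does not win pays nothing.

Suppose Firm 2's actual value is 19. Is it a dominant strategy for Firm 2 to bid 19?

Check each profile of the others' bids and compare truth against every alternative bid.
Others bid (2, 2, 2, 19): truth gives 17, best alternative gives 0.
Others bid (2, 2, 19, 2): truth gives 17, best alternative gives 0.
Others bid (2, 19, 2, 2): truth gives 17, best alternative gives 0.
Others bid (12, 2, 2, 2): truth gives 17, best alternative gives 0.
Others bid (2, 2, 12, 19): truth gives 7, best alternative gives 0.
Others bid (2, 2, 19, 12): truth gives 7, best alternative gives 0.
(Remaining 75 profiles checked similarly; truth is weakly best in each.)
In every case the truthful bid is at least as good as any alternative, so it is a dominant strategy.

Yes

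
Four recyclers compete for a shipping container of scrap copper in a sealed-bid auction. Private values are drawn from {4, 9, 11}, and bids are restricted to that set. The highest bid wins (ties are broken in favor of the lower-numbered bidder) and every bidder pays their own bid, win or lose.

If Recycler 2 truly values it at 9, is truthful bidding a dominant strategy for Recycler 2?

Consider the case where Recycler 1 bids 4, Recycler 3 bids 4 and Recycler 4 bids 11.
Truthful bid 9: loses but pays 9, utility -9.
Bid 4 instead: loses but pays 4, utility -4.
Since -4 > -9, bidding 4 is strictly better here, so truthful bidding is not dominant.

No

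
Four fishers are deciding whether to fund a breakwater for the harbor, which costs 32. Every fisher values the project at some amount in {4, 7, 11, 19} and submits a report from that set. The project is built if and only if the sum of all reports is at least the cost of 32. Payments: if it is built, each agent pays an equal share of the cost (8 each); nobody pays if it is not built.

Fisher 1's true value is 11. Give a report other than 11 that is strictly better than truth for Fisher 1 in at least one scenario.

Suppose Fisher 2 reports 4, Fisher 3 reports 4 and Fisher 4 reports 7.
Report 11: project not built, utility 0.
Report 19: project built, pays 8, utility 11 - 8 = 3.
So reporting 19 beats truth here (3 > 0).

19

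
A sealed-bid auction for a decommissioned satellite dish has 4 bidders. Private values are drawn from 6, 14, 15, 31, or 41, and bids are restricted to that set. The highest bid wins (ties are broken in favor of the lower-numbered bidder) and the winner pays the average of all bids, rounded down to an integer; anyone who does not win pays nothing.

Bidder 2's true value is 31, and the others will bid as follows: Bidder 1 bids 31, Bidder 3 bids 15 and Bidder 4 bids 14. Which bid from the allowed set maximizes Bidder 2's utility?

Bid 6: loses, pays 0, utility 0.
Bid 14: loses, pays 0, utility 0.
Bid 15: loses, pays 0, utility 0.
Bid 31: loses, pays 0, utility 0.
Bid 41: wins, pays 25, utility 31 - 25 = 6.
The best choice is 41 with utility 6.

41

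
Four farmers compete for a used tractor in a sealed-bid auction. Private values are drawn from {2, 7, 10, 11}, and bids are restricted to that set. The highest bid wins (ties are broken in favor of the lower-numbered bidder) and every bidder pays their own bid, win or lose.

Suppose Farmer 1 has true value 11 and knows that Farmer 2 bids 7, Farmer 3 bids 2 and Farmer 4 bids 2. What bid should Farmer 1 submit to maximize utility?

7

Bid 2: loses but pays 2, utility -2.
Bid 7: wins, pays 7, utility 11 - 7 = 4.
Bid 10: wins, pays 10, utility 11 - 10 = 1.
Bid 11: wins, pays 11, utility 11 - 11 = 0.
The best choice is 7 with utility 4.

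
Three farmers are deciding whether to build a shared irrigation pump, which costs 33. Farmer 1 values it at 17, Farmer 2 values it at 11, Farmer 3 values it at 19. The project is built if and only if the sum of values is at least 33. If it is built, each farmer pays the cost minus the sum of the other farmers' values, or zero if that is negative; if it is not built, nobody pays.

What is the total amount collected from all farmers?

Total value 47 ≥ cost 33, so it is built.
Farmer 1: others sum to 30; max(0, 33 - 30) = 3.
Farmer 2: others sum to 36; max(0, 33 - 36) = 0.
Farmer 3: others sum to 28; max(0, 33 - 28) = 5.
Total collected = 3 + 0 + 5 = 8.

8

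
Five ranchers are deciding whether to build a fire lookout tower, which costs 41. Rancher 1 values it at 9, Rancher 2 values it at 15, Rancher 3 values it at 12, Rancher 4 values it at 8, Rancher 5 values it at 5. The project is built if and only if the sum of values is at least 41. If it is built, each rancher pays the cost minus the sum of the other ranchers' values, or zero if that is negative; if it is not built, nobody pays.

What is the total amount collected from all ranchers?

Total value 49 ≥ cost 41, so it is built.
Rancher 1: others sum to 40; max(0, 41 - 40) = 1.
Rancher 2: others sum to 34; max(0, 41 - 34) = 7.
Rancher 3: others sum to 37; max(0, 41 - 37) = 4.
Rancher 4: others sum to 41; max(0, 41 - 41) = 0.
Rancher 5: others sum to 44; max(0, 41 - 44) = 0.
Total collected = 1 + 7 + 4 + 0 + 0 = 12.

12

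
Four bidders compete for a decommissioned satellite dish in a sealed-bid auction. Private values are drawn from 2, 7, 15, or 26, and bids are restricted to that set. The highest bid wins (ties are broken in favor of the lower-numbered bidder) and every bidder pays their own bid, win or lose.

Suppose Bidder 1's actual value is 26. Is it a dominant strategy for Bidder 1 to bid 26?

No

Consider the case where Bidder 2 bids 2, Bidder 3 bids 2 and Bidder 4 bids 2.
Truthful bid 26: wins, pays 26, utility 26 - 26 = 0.
Bid 2 instead: wins, pays 2, utility 26 - 2 = 24.
Since 24 > 0, bidding 2 is strictly better here, so truthful bidding is not dominant.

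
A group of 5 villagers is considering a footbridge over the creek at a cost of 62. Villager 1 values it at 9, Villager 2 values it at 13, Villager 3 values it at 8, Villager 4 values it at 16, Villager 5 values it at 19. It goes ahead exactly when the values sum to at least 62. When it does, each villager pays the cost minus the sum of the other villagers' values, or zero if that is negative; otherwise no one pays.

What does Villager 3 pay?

5

Total value 65 ≥ cost 62, so the project is built.
The other villagers' values sum to 57.
Cost minus that sum is 62 - 57 = 5.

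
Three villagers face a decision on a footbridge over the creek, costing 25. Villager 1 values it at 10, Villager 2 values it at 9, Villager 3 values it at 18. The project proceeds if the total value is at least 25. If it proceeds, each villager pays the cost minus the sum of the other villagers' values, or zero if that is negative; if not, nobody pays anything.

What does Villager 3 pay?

6

Total value 37 ≥ cost 25, so the project is built.
The other villagers' values sum to 19.
Cost minus that sum is 25 - 19 = 6.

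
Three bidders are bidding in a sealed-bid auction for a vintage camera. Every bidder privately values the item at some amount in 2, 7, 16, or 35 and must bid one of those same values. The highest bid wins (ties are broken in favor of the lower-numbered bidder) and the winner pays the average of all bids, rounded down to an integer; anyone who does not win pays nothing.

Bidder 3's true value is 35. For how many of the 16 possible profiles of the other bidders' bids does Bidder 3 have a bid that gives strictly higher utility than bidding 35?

4

Others bid (2, 2): truth gives 22; bid 7 gives 32 > 22. Violating.
Others bid (2, 7): truth gives 21; bid 16 gives 27 > 21. Violating.
Others bid (7, 2): truth gives 21; bid 16 gives 27 > 21. Violating.
Others bid (7, 7): truth gives 19; bid 16 gives 25 > 19. Violating.
Others bid (2, 16): truth gives 18; no alternative beats it.
Others bid (2, 35): truth gives 0; no alternative beats it.
(Checking all 16 profiles: 4 have a profitable deviation, 12 do not.)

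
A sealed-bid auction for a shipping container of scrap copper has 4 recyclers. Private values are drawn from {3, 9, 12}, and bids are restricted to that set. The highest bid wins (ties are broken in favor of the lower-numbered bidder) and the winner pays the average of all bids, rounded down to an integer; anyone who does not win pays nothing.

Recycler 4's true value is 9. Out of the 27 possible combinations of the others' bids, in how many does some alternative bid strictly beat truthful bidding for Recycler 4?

Others bid (3, 3, 9): truth gives 0; bid 12 gives 3 > 0. Violating.
Others bid (3, 9, 3): truth gives 0; bid 12 gives 3 > 0. Violating.
Others bid (3, 9, 9): truth gives 0; bid 12 gives 1 > 0. Violating.
Others bid (9, 3, 3): truth gives 0; bid 12 gives 3 > 0. Violating.
Others bid (3, 3, 3): truth gives 5; no alternative beats it.
Others bid (3, 3, 12): truth gives 0; no alternative beats it.
(Checking all 27 profiles: 6 have a profitable deviation, 21 do not.)

6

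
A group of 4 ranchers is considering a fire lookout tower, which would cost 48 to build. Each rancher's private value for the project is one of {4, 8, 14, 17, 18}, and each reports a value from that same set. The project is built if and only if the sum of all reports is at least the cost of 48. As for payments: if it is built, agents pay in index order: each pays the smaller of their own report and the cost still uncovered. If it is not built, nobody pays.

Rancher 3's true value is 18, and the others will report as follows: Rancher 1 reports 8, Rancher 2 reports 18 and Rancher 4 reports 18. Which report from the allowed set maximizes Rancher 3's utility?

Report 4: project built, pays 4, utility 18 - 4 = 14.
Report 8: project built, pays 8, utility 18 - 8 = 10.
Report 14: project built, pays 14, utility 18 - 14 = 4.
Report 17: project built, pays 17, utility 18 - 17 = 1.
Report 18: project built, pays 18, utility 18 - 18 = 0.
The best choice is 4 with utility 14.

4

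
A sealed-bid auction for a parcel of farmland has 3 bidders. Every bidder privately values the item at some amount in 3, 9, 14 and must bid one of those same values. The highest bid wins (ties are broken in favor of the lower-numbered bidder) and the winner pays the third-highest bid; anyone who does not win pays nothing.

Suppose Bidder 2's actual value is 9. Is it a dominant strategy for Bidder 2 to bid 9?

Consider the case where Bidder 1 bids 3 and Bidder 3 bids 14.
Truthful bid 9: loses, pays 0, utility 0.
Bid 14 instead: wins, pays 3, utility 9 - 3 = 6.
Since 6 > 0, bidding 14 is strictly better here, so truthful bidding is not dominant.

No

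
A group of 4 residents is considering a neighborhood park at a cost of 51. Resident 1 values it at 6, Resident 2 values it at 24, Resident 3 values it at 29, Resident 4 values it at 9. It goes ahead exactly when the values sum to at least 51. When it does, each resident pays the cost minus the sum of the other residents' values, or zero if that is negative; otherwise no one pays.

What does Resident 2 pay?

7

Total value 68 ≥ cost 51, so the project is built.
The other residents' values sum to 44.
Cost minus that sum is 51 - 44 = 7.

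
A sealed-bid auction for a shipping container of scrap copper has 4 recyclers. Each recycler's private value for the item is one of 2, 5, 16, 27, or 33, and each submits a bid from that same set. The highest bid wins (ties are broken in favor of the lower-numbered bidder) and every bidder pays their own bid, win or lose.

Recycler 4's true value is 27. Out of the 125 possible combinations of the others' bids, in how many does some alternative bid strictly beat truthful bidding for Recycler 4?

Others bid (2, 2, 2): truth gives 0; bid 5 gives 22 > 0. Violating.
Others bid (2, 2, 5): truth gives 0; bid 16 gives 11 > 0. Violating.
Others bid (2, 2, 27): truth gives -27; bid 2 gives -2 > -27. Violating.
Others bid (2, 2, 33): truth gives -27; bid 2 gives -2 > -27. Violating.
Others bid (2, 2, 16): truth gives 0; no alternative beats it.
Others bid (2, 5, 16): truth gives 0; no alternative beats it.
(Checking all 125 profiles: 106 have a profitable deviation, 19 do not.)

106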